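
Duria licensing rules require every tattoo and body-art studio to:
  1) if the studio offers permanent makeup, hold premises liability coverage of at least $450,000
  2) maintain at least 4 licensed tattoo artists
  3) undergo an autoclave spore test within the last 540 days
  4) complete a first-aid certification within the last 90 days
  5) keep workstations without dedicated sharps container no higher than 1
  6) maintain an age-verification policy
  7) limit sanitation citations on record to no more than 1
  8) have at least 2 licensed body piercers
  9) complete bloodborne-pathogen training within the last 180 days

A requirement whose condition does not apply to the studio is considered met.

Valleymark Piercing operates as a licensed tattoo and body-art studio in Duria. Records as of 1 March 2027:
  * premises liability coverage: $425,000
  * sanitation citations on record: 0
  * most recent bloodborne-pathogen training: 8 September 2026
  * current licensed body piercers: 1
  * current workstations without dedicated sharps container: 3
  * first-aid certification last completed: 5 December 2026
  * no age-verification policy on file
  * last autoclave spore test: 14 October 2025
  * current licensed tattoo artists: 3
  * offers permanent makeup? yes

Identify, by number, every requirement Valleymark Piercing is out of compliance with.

1. condition 'offers permanent makeup' holds; premises liability coverage $425,000 < $450,000 → not met
2. licensed tattoo artists 3 < 4 → not met
3. autoclave spore test 503 days ago vs limit 540 → met
4. first-aid certification 86 days ago vs limit 90 → met
5. workstations without dedicated sharps container 3 > 1 → not met
6. age-verification policy absent → not met
7. sanitation citations on record 0 ≤ 1 → met
8. licensed body piercers 1 < 2 → not met
9. bloodborne-pathogen training 174 days ago vs limit 180 → met
Not met: 1, 2, 5, 6, 8

1, 2, 5, 6, 8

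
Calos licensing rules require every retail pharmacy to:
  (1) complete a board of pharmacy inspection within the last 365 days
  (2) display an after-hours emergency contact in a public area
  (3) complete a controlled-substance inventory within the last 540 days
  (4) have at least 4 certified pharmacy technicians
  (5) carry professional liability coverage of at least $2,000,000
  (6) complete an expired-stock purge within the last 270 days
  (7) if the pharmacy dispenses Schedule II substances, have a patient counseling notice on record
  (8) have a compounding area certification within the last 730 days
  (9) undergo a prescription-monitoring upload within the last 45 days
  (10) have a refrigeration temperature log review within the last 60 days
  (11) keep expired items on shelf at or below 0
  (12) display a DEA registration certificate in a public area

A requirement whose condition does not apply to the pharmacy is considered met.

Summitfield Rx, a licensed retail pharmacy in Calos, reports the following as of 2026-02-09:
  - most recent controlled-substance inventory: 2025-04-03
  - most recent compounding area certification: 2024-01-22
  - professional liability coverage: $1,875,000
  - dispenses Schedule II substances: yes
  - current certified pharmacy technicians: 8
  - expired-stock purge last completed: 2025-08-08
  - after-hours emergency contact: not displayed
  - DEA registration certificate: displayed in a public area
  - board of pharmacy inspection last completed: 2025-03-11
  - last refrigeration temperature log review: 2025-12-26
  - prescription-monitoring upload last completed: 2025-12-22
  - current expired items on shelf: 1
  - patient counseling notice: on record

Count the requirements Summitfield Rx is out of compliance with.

1. board of pharmacy inspection 335 days ago vs limit 365 → met
2. after-hours emergency contact absent → not met
3. controlled-substance inventory 312 days ago vs limit 540 → met
4. certified pharmacy technicians 8 ≥ 4 → met
5. professional liability coverage $1,875,000 < $2,000,000 → not met
6. expired-stock purge 185 days ago vs limit 270 → met
7. condition 'dispenses Schedule II substances' holds; patient counseling notice present → met
8. compounding area certification 749 days ago vs limit 730 → not met
9. prescription-monitoring upload 49 days ago vs limit 45 → not met
10. refrigeration temperature log review 45 days ago vs limit 60 → met
11. expired items on shelf 1 > 0 → not met
12. DEA registration certificate present → met
Not met: 5 of 12

5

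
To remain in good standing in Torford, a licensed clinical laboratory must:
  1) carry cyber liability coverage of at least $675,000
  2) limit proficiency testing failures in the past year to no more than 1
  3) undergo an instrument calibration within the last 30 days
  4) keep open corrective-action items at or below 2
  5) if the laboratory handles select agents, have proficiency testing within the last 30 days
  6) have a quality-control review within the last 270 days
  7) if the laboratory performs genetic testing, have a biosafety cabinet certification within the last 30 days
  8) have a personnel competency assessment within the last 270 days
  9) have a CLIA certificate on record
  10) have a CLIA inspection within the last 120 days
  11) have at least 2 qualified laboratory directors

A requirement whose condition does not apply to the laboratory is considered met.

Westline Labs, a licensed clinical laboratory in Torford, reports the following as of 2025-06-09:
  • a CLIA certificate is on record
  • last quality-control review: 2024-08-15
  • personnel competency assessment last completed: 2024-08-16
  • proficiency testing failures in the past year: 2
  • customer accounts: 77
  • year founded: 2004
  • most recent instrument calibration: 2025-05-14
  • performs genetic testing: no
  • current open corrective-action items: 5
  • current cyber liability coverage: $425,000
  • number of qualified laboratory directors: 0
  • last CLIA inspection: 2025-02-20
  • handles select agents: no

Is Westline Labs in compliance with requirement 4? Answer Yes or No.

No

4. open corrective-action items 5 > 2 → not met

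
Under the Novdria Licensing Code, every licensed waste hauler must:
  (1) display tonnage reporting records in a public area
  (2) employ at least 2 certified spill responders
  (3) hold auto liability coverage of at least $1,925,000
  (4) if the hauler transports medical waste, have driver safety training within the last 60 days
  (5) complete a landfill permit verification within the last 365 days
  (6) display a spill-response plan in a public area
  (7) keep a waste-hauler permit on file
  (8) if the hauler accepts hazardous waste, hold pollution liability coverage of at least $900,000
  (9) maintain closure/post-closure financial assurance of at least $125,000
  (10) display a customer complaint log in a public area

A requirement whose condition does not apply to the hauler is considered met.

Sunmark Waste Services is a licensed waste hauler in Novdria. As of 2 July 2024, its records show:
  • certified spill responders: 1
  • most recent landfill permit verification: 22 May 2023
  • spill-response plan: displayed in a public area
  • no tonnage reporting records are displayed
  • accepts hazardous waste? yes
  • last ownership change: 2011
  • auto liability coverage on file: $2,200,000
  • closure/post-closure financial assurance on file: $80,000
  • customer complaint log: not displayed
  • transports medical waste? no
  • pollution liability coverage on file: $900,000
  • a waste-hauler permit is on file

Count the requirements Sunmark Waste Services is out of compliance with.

5

1. tonnage reporting records absent → not met
2. certified spill responders 1 < 2 → not met
3. auto liability coverage $2,200,000 ≥ $1,925,000 → met
4. condition 'transports medical waste' does not hold → requirement n/a → met
5. landfill permit verification 407 days ago vs limit 365 → not met
6. spill-response plan present → met
7. waste-hauler permit present → met
8. condition 'accepts hazardous waste' holds; pollution liability coverage $900,000 ≥ $900,000 → met
9. closure/post-closure financial assurance $80,000 < $125,000 → not met
10. customer complaint log absent → not met
Not met: 5 of 10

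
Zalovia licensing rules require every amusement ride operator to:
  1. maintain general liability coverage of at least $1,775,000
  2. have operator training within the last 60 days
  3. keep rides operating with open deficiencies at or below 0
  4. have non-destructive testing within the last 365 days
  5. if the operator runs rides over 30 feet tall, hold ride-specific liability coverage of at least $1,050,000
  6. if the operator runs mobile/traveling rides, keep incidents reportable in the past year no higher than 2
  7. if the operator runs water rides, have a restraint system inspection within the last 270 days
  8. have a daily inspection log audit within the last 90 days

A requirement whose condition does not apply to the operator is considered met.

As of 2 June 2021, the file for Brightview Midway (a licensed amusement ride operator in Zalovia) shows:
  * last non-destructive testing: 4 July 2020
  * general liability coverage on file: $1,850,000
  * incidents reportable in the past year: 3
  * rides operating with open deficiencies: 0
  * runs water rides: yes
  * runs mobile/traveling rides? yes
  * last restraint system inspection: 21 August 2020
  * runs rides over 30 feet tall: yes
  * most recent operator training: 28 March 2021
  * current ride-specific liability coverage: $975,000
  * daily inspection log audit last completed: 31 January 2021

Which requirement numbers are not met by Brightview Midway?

1. general liability coverage $1,850,000 ≥ $1,775,000 → met
2. operator training 66 days ago vs limit 60 → not met
3. rides operating with open deficiencies 0 ≤ 0 → met
4. non-destructive testing 333 days ago vs limit 365 → met
5. condition 'runs rides over 30 feet tall' holds; ride-specific liability coverage $975,000 < $1,050,000 → not met
6. condition 'runs mobile/traveling rides' holds; incidents reportable in the past year 3 > 2 → not met
7. condition 'runs water rides' holds; restraint system inspection 285 days ago vs limit 270 → not met
8. daily inspection log audit 122 days ago vs limit 90 → not met
Not met: 2, 5, 6, 7, 8

2, 5, 6, 7, 8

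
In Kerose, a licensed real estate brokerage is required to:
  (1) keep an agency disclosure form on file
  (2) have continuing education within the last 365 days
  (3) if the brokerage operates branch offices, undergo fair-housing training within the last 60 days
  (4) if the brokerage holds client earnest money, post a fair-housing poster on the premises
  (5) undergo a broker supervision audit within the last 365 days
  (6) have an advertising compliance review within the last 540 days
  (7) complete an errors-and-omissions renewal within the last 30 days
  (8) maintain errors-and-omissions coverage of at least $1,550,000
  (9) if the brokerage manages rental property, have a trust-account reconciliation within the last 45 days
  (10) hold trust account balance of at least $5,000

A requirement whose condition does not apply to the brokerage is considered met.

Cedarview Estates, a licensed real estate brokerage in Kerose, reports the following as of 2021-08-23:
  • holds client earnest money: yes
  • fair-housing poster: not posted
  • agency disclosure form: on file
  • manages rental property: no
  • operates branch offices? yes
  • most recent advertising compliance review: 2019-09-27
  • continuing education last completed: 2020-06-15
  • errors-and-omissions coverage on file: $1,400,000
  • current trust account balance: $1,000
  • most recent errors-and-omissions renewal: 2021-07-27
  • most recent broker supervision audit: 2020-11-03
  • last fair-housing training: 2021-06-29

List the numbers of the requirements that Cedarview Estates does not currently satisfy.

1. agency disclosure form present → met
2. continuing education 434 days ago vs limit 365 → not met
3. condition 'operates branch offices' holds; fair-housing training 55 days ago vs limit 60 → met
4. condition 'holds client earnest money' holds; fair-housing poster absent → not met
5. broker supervision audit 293 days ago vs limit 365 → met
6. advertising compliance review 696 days ago vs limit 540 → not met
7. errors-and-omissions renewal 27 days ago vs limit 30 → met
8. errors-and-omissions coverage $1,400,000 < $1,550,000 → not met
9. condition 'manages rental property' does not hold → requirement n/a → met
10. trust account balance $1,000 < $5,000 → not met
Not met: 2, 4, 6, 8, 10

2, 4, 6, 8, 10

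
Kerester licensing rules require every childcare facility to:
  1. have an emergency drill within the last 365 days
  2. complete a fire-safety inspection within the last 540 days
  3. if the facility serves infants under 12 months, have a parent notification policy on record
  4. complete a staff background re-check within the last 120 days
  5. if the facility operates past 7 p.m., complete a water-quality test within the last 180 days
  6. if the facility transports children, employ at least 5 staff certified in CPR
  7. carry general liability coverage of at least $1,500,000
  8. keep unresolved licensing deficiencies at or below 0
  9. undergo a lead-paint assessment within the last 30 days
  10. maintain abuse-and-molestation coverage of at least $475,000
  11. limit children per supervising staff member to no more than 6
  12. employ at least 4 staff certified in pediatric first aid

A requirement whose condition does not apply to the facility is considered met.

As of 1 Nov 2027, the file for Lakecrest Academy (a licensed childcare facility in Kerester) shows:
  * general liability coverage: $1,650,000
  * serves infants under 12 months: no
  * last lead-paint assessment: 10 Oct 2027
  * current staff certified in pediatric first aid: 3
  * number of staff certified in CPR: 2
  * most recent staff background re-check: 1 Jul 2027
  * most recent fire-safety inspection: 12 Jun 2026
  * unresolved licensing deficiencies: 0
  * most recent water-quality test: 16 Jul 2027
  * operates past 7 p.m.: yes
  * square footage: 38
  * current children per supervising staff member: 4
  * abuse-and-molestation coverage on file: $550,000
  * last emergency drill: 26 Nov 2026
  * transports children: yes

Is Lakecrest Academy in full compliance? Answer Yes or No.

No

1. emergency drill 340 days ago vs limit 365 → met
2. fire-safety inspection 507 days ago vs limit 540 → met
3. condition 'serves infants under 12 months' does not hold → requirement n/a → met
4. staff background re-check 123 days ago vs limit 120 → not met
5. condition 'operates past 7 p.m.' holds; water-quality test 108 days ago vs limit 180 → met
6. condition 'transports children' holds; staff certified in CPR 2 < 5 → not met
7. general liability coverage $1,650,000 ≥ $1,500,000 → met
8. unresolved licensing deficiencies 0 ≤ 0 → met
9. lead-paint assessment 22 days ago vs limit 30 → met
10. abuse-and-molestation coverage $550,000 ≥ $475,000 → met
11. children per supervising staff member 4 ≤ 6 → met
12. staff certified in pediatric first aid 3 < 4 → not met
Not met: 4, 6, 12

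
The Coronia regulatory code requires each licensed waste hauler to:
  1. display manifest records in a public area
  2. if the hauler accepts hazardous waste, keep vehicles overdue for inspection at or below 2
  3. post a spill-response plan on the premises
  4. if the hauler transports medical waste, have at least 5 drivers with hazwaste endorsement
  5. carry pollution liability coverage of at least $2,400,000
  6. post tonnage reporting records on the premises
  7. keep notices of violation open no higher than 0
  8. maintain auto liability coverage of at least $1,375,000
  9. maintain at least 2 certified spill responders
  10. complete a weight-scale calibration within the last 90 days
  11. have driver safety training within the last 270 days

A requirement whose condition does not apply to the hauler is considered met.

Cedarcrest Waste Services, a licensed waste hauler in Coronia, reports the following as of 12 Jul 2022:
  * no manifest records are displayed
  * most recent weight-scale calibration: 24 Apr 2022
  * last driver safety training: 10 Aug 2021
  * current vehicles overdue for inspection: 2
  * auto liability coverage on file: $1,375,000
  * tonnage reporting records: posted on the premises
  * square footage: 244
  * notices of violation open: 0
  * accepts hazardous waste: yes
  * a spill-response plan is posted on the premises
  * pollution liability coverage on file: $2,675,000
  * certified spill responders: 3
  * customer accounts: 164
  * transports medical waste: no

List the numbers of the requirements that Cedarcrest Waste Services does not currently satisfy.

1. manifest records absent → not met
2. condition 'accepts hazardous waste' holds; vehicles overdue for inspection 2 ≤ 2 → met
3. spill-response plan present → met
4. condition 'transports medical waste' does not hold → requirement n/a → met
5. pollution liability coverage $2,675,000 ≥ $2,400,000 → met
6. tonnage reporting records present → met
7. notices of violation open 0 ≤ 0 → met
8. auto liability coverage $1,375,000 ≥ $1,375,000 → met
9. certified spill responders 3 ≥ 2 → met
10. weight-scale calibration 79 days ago vs limit 90 → met
11. driver safety training 336 days ago vs limit 270 → not met
Not met: 1, 11

1, 11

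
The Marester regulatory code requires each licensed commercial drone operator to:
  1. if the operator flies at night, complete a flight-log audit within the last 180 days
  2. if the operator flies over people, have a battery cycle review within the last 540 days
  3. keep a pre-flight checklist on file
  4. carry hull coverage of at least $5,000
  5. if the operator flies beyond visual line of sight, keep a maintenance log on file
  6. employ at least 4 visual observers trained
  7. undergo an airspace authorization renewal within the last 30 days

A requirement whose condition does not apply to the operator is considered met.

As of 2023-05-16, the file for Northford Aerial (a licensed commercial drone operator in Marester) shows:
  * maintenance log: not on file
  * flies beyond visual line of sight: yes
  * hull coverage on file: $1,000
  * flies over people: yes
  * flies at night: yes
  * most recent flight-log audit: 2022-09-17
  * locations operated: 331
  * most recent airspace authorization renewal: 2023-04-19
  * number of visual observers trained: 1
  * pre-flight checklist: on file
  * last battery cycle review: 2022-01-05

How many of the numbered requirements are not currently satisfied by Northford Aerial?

4

1. condition 'flies at night' holds; flight-log audit 241 days ago vs limit 180 → not met
2. condition 'flies over people' holds; battery cycle review 496 days ago vs limit 540 → met
3. pre-flight checklist present → met
4. hull coverage $1,000 < $5,000 → not met
5. condition 'flies beyond visual line of sight' holds; maintenance log absent → not met
6. visual observers trained 1 < 4 → not met
7. airspace authorization renewal 27 days ago vs limit 30 → met
Not met: 4 of 7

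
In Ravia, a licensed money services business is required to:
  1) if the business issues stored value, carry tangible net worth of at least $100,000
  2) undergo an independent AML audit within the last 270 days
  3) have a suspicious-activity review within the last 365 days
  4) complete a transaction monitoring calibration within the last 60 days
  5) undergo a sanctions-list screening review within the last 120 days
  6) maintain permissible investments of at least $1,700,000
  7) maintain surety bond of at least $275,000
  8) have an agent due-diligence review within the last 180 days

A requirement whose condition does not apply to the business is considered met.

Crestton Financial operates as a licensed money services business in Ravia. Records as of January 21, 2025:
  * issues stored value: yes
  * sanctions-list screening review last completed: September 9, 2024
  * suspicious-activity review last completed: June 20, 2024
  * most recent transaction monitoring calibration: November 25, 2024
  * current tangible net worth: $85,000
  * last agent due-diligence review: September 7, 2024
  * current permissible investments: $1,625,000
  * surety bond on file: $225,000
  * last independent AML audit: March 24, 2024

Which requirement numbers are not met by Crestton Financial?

1, 2, 5, 6, 7

1. condition 'issues stored value' holds; tangible net worth $85,000 < $100,000 → not met
2. independent AML audit 303 days ago vs limit 270 → not met
3. suspicious-activity review 215 days ago vs limit 365 → met
4. transaction monitoring calibration 57 days ago vs limit 60 → met
5. sanctions-list screening review 134 days ago vs limit 120 → not met
6. permissible investments $1,625,000 < $1,700,000 → not met
7. surety bond $225,000 < $275,000 → not met
8. agent due-diligence review 136 days ago vs limit 180 → met
Not met: 1, 2, 5, 6, 7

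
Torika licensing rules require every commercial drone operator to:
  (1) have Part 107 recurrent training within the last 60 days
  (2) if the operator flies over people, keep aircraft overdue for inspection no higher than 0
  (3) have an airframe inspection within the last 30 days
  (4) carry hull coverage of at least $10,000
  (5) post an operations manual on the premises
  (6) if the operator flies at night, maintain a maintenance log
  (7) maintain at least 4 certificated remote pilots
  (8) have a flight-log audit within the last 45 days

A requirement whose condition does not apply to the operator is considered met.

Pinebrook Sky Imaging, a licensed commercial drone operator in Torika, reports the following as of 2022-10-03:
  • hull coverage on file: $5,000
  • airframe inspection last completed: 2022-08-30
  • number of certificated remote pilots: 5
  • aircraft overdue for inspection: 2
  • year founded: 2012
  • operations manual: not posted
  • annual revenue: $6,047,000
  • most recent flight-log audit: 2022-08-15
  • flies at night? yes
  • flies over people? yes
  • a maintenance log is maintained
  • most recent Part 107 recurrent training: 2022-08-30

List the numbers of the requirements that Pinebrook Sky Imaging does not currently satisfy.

2, 3, 4, 5, 8

1. Part 107 recurrent training 34 days ago vs limit 60 → met
2. condition 'flies over people' holds; aircraft overdue for inspection 2 > 0 → not met
3. airframe inspection 34 days ago vs limit 30 → not met
4. hull coverage $5,000 < $10,000 → not met
5. operations manual absent → not met
6. condition 'flies at night' holds; maintenance log present → met
7. certificated remote pilots 5 ≥ 4 → met
8. flight-log audit 49 days ago vs limit 45 → not met
Not met: 2, 3, 4, 5, 8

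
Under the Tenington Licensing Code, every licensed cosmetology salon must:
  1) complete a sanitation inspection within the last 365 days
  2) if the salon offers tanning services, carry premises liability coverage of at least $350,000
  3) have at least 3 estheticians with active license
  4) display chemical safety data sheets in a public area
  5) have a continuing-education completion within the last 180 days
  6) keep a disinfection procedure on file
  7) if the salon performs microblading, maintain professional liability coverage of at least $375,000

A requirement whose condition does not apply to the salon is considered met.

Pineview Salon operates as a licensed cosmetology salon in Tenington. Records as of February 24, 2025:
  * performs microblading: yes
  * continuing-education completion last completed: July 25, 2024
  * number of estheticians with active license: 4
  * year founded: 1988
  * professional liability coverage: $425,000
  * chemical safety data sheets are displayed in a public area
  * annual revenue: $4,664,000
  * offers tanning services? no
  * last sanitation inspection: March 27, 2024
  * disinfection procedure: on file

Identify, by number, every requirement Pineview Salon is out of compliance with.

1. sanitation inspection 334 days ago vs limit 365 → met
2. condition 'offers tanning services' does not hold → requirement n/a → met
3. estheticians with active license 4 ≥ 3 → met
4. chemical safety data sheets present → met
5. continuing-education completion 214 days ago vs limit 180 → not met
6. disinfection procedure present → met
7. condition 'performs microblading' holds; professional liability coverage $425,000 ≥ $375,000 → met
Not met: 5

5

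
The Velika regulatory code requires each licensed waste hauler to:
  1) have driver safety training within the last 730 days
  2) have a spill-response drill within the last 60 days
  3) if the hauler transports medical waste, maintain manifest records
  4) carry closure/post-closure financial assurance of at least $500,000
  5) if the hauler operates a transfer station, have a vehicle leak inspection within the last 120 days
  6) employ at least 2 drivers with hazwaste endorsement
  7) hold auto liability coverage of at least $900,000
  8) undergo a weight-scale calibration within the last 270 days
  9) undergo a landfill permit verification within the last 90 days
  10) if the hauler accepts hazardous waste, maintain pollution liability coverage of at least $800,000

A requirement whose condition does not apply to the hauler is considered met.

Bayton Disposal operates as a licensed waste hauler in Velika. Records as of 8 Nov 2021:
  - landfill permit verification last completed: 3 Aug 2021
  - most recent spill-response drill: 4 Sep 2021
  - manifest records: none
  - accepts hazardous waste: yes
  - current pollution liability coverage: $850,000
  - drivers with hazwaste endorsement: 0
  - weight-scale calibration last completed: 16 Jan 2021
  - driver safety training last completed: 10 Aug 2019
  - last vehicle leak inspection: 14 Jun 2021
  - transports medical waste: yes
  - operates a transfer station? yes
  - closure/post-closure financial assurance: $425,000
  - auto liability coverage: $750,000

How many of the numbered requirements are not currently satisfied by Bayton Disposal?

1. driver safety training 821 days ago vs limit 730 → not met
2. spill-response drill 65 days ago vs limit 60 → not met
3. condition 'transports medical waste' holds; manifest records absent → not met
4. closure/post-closure financial assurance $425,000 < $500,000 → not met
5. condition 'operates a transfer station' holds; vehicle leak inspection 147 days ago vs limit 120 → not met
6. drivers with hazwaste endorsement 0 < 2 → not met
7. auto liability coverage $750,000 < $900,000 → not met
8. weight-scale calibration 296 days ago vs limit 270 → not met
9. landfill permit verification 97 days ago vs limit 90 → not met
10. condition 'accepts hazardous waste' holds; pollution liability coverage $850,000 ≥ $800,000 → met
Not met: 9 of 10

9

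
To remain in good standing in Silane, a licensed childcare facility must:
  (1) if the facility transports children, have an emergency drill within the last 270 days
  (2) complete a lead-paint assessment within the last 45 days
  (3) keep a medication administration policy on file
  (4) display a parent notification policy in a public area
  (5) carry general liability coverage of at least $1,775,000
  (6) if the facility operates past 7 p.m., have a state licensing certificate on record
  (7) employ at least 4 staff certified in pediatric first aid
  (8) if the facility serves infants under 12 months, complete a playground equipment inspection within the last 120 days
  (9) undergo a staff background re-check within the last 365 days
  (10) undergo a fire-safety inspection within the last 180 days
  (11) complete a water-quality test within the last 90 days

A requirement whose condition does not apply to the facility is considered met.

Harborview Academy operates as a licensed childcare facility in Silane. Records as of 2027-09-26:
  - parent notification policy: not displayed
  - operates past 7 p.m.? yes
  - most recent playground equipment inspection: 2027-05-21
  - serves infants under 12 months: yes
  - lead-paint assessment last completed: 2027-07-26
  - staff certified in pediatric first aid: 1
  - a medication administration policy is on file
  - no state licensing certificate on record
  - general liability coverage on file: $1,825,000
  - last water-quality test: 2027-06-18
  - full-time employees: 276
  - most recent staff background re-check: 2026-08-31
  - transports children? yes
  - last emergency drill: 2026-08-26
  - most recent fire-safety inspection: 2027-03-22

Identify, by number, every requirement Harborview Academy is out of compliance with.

1. condition 'transports children' holds; emergency drill 396 days ago vs limit 270 → not met
2. lead-paint assessment 62 days ago vs limit 45 → not met
3. medication administration policy present → met
4. parent notification policy absent → not met
5. general liability coverage $1,825,000 ≥ $1,775,000 → met
6. condition 'operates past 7 p.m.' holds; state licensing certificate absent → not met
7. staff certified in pediatric first aid 1 < 4 → not met
8. condition 'serves infants under 12 months' holds; playground equipment inspection 128 days ago vs limit 120 → not met
9. staff background re-check 391 days ago vs limit 365 → not met
10. fire-safety inspection 188 days ago vs limit 180 → not met
11. water-quality test 100 days ago vs limit 90 → not met
Not met: 1, 2, 4, 6, 7, 8, 9, 10, 11

1, 2, 4, 6, 7, 8, 9, 10, 11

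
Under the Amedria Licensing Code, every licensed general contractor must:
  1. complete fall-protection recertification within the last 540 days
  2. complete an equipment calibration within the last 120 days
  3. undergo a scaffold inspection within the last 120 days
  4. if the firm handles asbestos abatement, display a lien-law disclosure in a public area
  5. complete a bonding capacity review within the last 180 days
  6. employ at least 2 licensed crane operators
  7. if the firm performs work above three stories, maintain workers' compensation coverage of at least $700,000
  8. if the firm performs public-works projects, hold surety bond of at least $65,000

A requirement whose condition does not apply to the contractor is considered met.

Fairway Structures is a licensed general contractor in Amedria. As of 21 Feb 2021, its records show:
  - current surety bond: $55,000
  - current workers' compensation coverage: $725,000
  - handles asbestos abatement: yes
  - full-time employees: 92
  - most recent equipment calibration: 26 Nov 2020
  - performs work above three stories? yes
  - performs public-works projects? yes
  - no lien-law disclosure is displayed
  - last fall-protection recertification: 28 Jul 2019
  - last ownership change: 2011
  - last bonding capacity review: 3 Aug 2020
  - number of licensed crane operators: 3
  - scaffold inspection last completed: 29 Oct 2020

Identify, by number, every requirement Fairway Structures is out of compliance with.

1. fall-protection recertification 574 days ago vs limit 540 → not met
2. equipment calibration 87 days ago vs limit 120 → met
3. scaffold inspection 115 days ago vs limit 120 → met
4. condition 'handles asbestos abatement' holds; lien-law disclosure absent → not met
5. bonding capacity review 202 days ago vs limit 180 → not met
6. licensed crane operators 3 ≥ 2 → met
7. condition 'performs work above three stories' holds; workers' compensation coverage $725,000 ≥ $700,000 → met
8. condition 'performs public-works projects' holds; surety bond $55,000 < $65,000 → not met
Not met: 1, 4, 5, 8

1, 4, 5, 8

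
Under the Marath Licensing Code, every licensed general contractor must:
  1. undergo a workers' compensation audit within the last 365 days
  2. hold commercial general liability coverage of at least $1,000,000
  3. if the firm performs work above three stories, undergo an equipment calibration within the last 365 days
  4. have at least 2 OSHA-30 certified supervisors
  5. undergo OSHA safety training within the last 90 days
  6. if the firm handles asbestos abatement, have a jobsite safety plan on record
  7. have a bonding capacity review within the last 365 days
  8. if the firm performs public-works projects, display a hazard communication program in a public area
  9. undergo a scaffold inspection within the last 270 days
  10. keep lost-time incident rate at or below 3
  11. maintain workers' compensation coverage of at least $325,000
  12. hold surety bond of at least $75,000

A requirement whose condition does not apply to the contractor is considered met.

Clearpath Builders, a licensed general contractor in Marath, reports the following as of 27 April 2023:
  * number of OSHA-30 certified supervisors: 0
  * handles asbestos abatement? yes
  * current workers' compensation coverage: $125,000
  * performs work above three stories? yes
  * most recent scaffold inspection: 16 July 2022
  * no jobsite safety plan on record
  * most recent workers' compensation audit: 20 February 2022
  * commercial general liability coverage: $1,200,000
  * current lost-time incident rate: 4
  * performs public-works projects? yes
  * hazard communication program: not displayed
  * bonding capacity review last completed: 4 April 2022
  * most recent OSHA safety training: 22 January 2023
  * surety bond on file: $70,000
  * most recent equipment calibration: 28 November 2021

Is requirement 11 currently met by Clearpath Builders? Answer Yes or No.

11. workers' compensation coverage $125,000 < $325,000 → not met

No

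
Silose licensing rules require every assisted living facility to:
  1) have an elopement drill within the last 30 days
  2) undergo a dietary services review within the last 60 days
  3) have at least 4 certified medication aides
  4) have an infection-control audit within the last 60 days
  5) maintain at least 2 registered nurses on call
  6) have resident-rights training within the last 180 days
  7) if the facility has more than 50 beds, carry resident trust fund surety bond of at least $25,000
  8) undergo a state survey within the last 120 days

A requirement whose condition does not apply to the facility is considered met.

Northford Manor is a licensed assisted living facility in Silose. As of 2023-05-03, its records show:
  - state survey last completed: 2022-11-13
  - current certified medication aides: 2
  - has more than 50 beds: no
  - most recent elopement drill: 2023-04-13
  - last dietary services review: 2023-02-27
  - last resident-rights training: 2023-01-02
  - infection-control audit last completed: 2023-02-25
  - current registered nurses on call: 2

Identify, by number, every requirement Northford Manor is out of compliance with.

2, 3, 4, 8

1. elopement drill 20 days ago vs limit 30 → met
2. dietary services review 65 days ago vs limit 60 → not met
3. certified medication aides 2 < 4 → not met
4. infection-control audit 67 days ago vs limit 60 → not met
5. registered nurses on call 2 ≥ 2 → met
6. resident-rights training 121 days ago vs limit 180 → met
7. condition 'has more than 50 beds' does not hold → requirement n/a → met
8. state survey 171 days ago vs limit 120 → not met
Not met: 2, 3, 4, 8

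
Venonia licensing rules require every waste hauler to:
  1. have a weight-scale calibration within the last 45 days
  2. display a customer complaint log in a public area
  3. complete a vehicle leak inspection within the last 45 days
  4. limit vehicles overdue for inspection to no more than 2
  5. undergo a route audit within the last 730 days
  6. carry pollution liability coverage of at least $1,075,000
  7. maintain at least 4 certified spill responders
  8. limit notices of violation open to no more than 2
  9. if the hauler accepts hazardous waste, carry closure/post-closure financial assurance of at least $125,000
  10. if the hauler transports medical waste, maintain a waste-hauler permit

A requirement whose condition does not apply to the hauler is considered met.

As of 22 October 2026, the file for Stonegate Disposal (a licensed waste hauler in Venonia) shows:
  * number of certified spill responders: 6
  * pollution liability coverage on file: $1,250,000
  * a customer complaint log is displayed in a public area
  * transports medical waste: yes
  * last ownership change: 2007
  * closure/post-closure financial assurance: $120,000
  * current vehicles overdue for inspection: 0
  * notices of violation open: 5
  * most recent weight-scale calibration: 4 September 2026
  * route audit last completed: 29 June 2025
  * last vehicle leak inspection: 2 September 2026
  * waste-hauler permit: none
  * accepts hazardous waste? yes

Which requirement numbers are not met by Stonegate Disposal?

1. weight-scale calibration 48 days ago vs limit 45 → not met
2. customer complaint log present → met
3. vehicle leak inspection 50 days ago vs limit 45 → not met
4. vehicles overdue for inspection 0 ≤ 2 → met
5. route audit 480 days ago vs limit 730 → met
6. pollution liability coverage $1,250,000 ≥ $1,075,000 → met
7. certified spill responders 6 ≥ 4 → met
8. notices of violation open 5 > 2 → not met
9. condition 'accepts hazardous waste' holds; closure/post-closure financial assurance $120,000 < $125,000 → not met
10. condition 'transports medical waste' holds; waste-hauler permit absent → not met
Not met: 1, 3, 8, 9, 10

1, 3, 8, 9, 10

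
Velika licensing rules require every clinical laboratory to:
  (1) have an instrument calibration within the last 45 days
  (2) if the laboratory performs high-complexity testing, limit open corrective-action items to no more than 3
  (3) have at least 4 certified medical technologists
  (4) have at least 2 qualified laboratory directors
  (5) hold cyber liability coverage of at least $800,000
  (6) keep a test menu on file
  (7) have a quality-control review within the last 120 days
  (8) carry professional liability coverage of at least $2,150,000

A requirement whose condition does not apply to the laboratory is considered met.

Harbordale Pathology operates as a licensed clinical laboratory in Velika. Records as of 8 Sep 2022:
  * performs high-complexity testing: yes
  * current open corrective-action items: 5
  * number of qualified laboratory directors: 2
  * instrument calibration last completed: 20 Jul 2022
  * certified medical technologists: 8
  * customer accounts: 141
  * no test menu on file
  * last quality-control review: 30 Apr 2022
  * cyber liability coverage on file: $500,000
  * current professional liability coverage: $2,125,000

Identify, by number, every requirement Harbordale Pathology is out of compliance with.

1. instrument calibration 50 days ago vs limit 45 → not met
2. condition 'performs high-complexity testing' holds; open corrective-action items 5 > 3 → not met
3. certified medical technologists 8 ≥ 4 → met
4. qualified laboratory directors 2 ≥ 2 → met
5. cyber liability coverage $500,000 < $800,000 → not met
6. test menu absent → not met
7. quality-control review 131 days ago vs limit 120 → not met
8. professional liability coverage $2,125,000 < $2,150,000 → not met
Not met: 1, 2, 5, 6, 7, 8

1, 2, 5, 6, 7, 8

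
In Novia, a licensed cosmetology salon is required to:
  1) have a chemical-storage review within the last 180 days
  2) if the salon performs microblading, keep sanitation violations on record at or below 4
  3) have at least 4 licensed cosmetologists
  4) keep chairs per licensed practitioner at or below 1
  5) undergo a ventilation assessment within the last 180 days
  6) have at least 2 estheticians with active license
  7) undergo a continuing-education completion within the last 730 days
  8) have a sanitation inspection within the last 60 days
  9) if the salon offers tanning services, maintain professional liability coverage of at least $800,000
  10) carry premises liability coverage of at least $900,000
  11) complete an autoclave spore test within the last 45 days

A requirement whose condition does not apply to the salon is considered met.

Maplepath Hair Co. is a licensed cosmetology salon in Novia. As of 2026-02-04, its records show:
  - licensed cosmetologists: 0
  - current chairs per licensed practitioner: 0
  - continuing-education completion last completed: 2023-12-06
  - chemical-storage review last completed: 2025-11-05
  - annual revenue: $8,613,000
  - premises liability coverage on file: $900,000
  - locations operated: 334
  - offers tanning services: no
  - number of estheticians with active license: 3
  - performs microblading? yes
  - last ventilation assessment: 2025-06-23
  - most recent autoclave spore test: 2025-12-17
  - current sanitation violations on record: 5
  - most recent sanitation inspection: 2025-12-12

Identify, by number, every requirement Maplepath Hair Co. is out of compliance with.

1. chemical-storage review 91 days ago vs limit 180 → met
2. condition 'performs microblading' holds; sanitation violations on record 5 > 4 → not met
3. licensed cosmetologists 0 < 4 → not met
4. chairs per licensed practitioner 0 ≤ 1 → met
5. ventilation assessment 226 days ago vs limit 180 → not met
6. estheticians with active license 3 ≥ 2 → met
7. continuing-education completion 791 days ago vs limit 730 → not met
8. sanitation inspection 54 days ago vs limit 60 → met
9. condition 'offers tanning services' does not hold → requirement n/a → met
10. premises liability coverage $900,000 ≥ $900,000 → met
11. autoclave spore test 49 days ago vs limit 45 → not met
Not met: 2, 3, 5, 7, 11

2, 3, 5, 7, 11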